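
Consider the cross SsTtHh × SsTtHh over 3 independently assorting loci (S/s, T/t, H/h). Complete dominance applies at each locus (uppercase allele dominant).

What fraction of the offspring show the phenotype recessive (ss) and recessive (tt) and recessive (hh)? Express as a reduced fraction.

SsTtHh gametes: STH×1, STh×1, StH×1, Sth×1, sTH×1, sTh×1, stH×1, sth×1
SsTtHh gametes: STH×1, STh×1, StH×1, Sth×1, sTH×1, sTh×1, stH×1, sth×1
SsTtHh×SsTtHh grid (8·8=64): SSTTHH=1 SSTTHh=2 SSTThh=1 SSTtHH=2 SSTtHh=4 SSTthh=2 SSttHH=1 SSttHh=2 SStthh=1 SsTTHH=2 SsTTHh=4 SsTThh=2 SsTtHH=4 SsTtHh=8 SsTthh=4 SsttHH=2 SsttHh=4 Sstthh=2 ssTTHH=1 ssTTHh=2 ssTThh=1 ssTtHH=2 ssTtHh=4 ssTthh=2 ssttHH=1 ssttHh=2 sstthh=1
ss tt hh hits 1/64; gcd=1; 1÷1/64÷1 = 1/64

P(ss tt hh) = 1/64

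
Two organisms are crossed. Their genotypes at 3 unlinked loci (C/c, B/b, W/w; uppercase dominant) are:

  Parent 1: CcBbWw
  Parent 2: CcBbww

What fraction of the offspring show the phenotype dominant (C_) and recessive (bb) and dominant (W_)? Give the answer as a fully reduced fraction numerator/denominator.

CcBbWw gametes: CBW×1, CBw×1, CbW×1, Cbw×1, cBW×1, cBw×1, cbW×1, cbw×1
CcBbww gametes: CBw×2, Cbw×2, cBw×2, cbw×2
CcBbWw×CcBbww grid (8·8=64): CCBBWw=2 CCBBww=2 CCBbWw=4 CCBbww=4 CCbbWw=2 CCbbww=2 CcBBWw=4 CcBBww=4 CcBbWw=8 CcBbww=8 CcbbWw=4 Ccbbww=4 ccBBWw=2 ccBBww=2 ccBbWw=4 ccBbww=4 ccbbWw=2 ccbbww=2
C_ bb W_ hits 6/64; gcd=2; 6÷2/64÷2 = 3/32

P(C_ bb W_) = 3/32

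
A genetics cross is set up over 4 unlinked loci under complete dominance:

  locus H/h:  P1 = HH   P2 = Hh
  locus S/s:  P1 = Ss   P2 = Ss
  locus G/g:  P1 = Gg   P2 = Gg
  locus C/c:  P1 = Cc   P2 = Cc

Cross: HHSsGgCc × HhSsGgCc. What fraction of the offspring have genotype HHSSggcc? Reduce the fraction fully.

HHSsGgCc gametes: HSGC×2, HSGc×2, HSgC×2, HSgc×2, HsGC×2, HsGc×2, HsgC×2, Hsgc×2
HhSsGgCc gametes: HSGC×1, HSGc×1, HSgC×1, HSgc×1, HsGC×1, HsGc×1, HsgC×1, Hsgc×1, hSGC×1, hSGc×1, hSgC×1, hSgc×1, hsGC×1, hsGc×1, hsgC×1, hsgc×1
HHSsGgCc×HhSsGgCc grid (16·16=256): HHSSGGCC=2 HHSSGGCc=4 HHSSGGcc=2 HHSSGgCC=4 HHSSGgCc=8 HHSSGgcc=4 HHSSggCC=2 HHSSggCc=4 HHSSggcc=2 HHSsGGCC=4 HHSsGGCc=8 HHSsGGcc=4 HHSsGgCC=8 HHSsGgCc=16 HHSsGgcc=8 HHSsggCC=4 HHSsggCc=8 HHSsggcc=4 HHssGGCC=2 HHssGGCc=4 HHssGGcc=2 HHssGgCC=4 HHssGgCc=8 HHssGgcc=4 HHssggCC=2 HHssggCc=4 HHssggcc=2 HhSSGGCC=2 HhSSGGCc=4 HhSSGGcc=2 HhSSGgCC=4 HhSSGgCc=8 HhSSGgcc=4 HhSSggCC=2 HhSSggCc=4 HhSSggcc=2 HhSsGGCC=4 HhSsGGCc=8 HhSsGGcc=4 HhSsGgCC=8 HhSsGgCc=16 HhSsGgcc=8 HhSsggCC=4 HhSsggCc=8 HhSsggcc=4 HhssGGCC=2 HhssGGCc=4 HhssGGcc=2 HhssGgCC=4 HhssGgCc=8 HhssGgcc=4 HhssggCC=2 HhssggCc=4 Hhssggcc=2
HHSSggcc hits 2/256; gcd=2; 2÷2/256÷2 = 1/128

P(HHSSggcc) = 1/128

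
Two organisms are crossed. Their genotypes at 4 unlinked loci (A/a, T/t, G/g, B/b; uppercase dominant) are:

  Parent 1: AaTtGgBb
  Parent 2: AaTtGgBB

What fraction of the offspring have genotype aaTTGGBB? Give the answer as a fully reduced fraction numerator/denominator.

AaTtGgBb gametes: ATGB×1, ATGb×1, ATgB×1, ATgb×1, AtGB×1, AtGb×1, AtgB×1, Atgb×1, aTGB×1, aTGb×1, aTgB×1, aTgb×1, atGB×1, atGb×1, atgB×1, atgb×1
AaTtGgBB gametes: ATGB×2, ATgB×2, AtGB×2, AtgB×2, aTGB×2, aTgB×2, atGB×2, atgB×2
AaTtGgBb×AaTtGgBB grid (16·16=256): AATTGGBB=2 AATTGGBb=2 AATTGgBB=4 AATTGgBb=4 AATTggBB=2 AATTggBb=2 AATtGGBB=4 AATtGGBb=4 AATtGgBB=8 AATtGgBb=8 AATtggBB=4 AATtggBb=4 AAttGGBB=2 AAttGGBb=2 AAttGgBB=4 AAttGgBb=4 AAttggBB=2 AAttggBb=2 AaTTGGBB=4 AaTTGGBb=4 AaTTGgBB=8 AaTTGgBb=8 AaTTggBB=4 AaTTggBb=4 AaTtGGBB=8 AaTtGGBb=8 AaTtGgBB=16 AaTtGgBb=16 AaTtggBB=8 AaTtggBb=8 AattGGBB=4 AattGGBb=4 AattGgBB=8 AattGgBb=8 AattggBB=4 AattggBb=4 aaTTGGBB=2 aaTTGGBb=2 aaTTGgBB=4 aaTTGgBb=4 aaTTggBB=2 aaTTggBb=2 aaTtGGBB=4 aaTtGGBb=4 aaTtGgBB=8 aaTtGgBb=8 aaTtggBB=4 aaTtggBb=4 aattGGBB=2 aattGGBb=2 aattGgBB=4 aattGgBb=4 aattggBB=2 aattggBb=2
aaTTGGBB hits 2/256; gcd=2; 2÷2/256÷2 = 1/128

P(aaTTGGBB) = 1/128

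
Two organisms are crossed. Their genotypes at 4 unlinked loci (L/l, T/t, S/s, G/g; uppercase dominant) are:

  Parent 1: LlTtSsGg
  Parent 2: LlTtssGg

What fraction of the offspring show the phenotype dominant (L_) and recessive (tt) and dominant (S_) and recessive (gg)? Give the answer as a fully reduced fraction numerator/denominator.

P(L_ tt S_ gg) = 3/128

LlTtSsGg gametes: LTSG×1, LTSg×1, LTsG×1, LTsg×1, LtSG×1, LtSg×1, LtsG×1, Ltsg×1, lTSG×1, lTSg×1, lTsG×1, lTsg×1, ltSG×1, ltSg×1, ltsG×1, ltsg×1
LlTtssGg gametes: LTsG×2, LTsg×2, LtsG×2, Ltsg×2, lTsG×2, lTsg×2, ltsG×2, ltsg×2
LlTtSsGg×LlTtssGg grid (16·16=256): LLTTSsGG=2 LLTTSsGg=4 LLTTSsgg=2 LLTTssGG=2 LLTTssGg=4 LLTTssgg=2 LLTtSsGG=4 LLTtSsGg=8 LLTtSsgg=4 LLTtssGG=4 LLTtssGg=8 LLTtssgg=4 LLttSsGG=2 LLttSsGg=4 LLttSsgg=2 LLttssGG=2 LLttssGg=4 LLttssgg=2 LlTTSsGG=4 LlTTSsGg=8 LlTTSsgg=4 LlTTssGG=4 LlTTssGg=8 LlTTssgg=4 LlTtSsGG=8 LlTtSsGg=16 LlTtSsgg=8 LlTtssGG=8 LlTtssGg=16 LlTtssgg=8 LlttSsGG=4 LlttSsGg=8 LlttSsgg=4 LlttssGG=4 LlttssGg=8 Llttssgg=4 llTTSsGG=2 llTTSsGg=4 llTTSsgg=2 llTTssGG=2 llTTssGg=4 llTTssgg=2 llTtSsGG=4 llTtSsGg=8 llTtSsgg=4 llTtssGG=4 llTtssGg=8 llTtssgg=4 llttSsGG=2 llttSsGg=4 llttSsgg=2 llttssGG=2 llttssGg=4 llttssgg=2
L_ tt S_ gg hits 6/256; gcd=2; 6÷2/256÷2 = 3/128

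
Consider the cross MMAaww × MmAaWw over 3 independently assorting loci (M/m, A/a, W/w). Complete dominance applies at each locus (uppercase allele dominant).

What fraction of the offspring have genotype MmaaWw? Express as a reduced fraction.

P(MmaaWw) = 1/16

MMAaww gametes: MAw×4, Maw×4
MmAaWw gametes: MAW×1, MAw×1, MaW×1, Maw×1, mAW×1, mAw×1, maW×1, maw×1
MMAaww×MmAaWw grid (8·8=64): MMAAWw=4 MMAAww=4 MMAaWw=8 MMAaww=8 MMaaWw=4 MMaaww=4 MmAAWw=4 MmAAww=4 MmAaWw=8 MmAaww=8 MmaaWw=4 Mmaaww=4
MmaaWw hits 4/64; gcd=4; 4÷4/64÷4 = 1/16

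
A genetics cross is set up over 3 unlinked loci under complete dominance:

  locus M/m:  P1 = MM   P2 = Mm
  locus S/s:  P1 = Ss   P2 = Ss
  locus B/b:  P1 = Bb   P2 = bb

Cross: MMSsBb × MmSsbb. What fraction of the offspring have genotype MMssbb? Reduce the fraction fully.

MMSsBb gametes: MSB×2, MSb×2, MsB×2, Msb×2
MmSsbb gametes: MSb×2, Msb×2, mSb×2, msb×2
MMSsBb×MmSsbb grid (8·8=64): MMSSBb=4 MMSSbb=4 MMSsBb=8 MMSsbb=8 MMssBb=4 MMssbb=4 MmSSBb=4 MmSSbb=4 MmSsBb=8 MmSsbb=8 MmssBb=4 Mmssbb=4
MMssbb hits 4/64; gcd=4; 4÷4/64÷4 = 1/16

P(MMssbb) = 1/16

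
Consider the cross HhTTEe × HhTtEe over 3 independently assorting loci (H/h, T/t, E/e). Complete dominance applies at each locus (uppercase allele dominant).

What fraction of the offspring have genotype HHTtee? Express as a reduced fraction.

P(HHTtee) = 1/32

HhTTEe gametes: HTE×2, HTe×2, hTE×2, hTe×2
HhTtEe gametes: HTE×1, HTe×1, HtE×1, Hte×1, hTE×1, hTe×1, htE×1, hte×1
HhTTEe×HhTtEe grid (8·8=64): HHTTEE=2 HHTTEe=4 HHTTee=2 HHTtEE=2 HHTtEe=4 HHTtee=2 HhTTEE=4 HhTTEe=8 HhTTee=4 HhTtEE=4 HhTtEe=8 HhTtee=4 hhTTEE=2 hhTTEe=4 hhTTee=2 hhTtEE=2 hhTtEe=4 hhTtee=2
HHTtee hits 2/64; gcd=2; 2÷2/64÷2 = 1/32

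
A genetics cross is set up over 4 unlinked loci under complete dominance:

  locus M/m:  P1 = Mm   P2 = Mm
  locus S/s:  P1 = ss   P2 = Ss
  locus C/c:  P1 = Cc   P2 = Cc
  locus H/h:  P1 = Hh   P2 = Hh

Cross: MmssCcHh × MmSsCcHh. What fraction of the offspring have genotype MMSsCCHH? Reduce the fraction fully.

P(MMSsCCHH) = 1/128

MmssCcHh gametes: MsCH×2, MsCh×2, MscH×2, Msch×2, msCH×2, msCh×2, mscH×2, msch×2
MmSsCcHh gametes: MSCH×1, MSCh×1, MScH×1, MSch×1, MsCH×1, MsCh×1, MscH×1, Msch×1, mSCH×1, mSCh×1, mScH×1, mSch×1, msCH×1, msCh×1, mscH×1, msch×1
MmssCcHh×MmSsCcHh grid (16·16=256): MMSsCCHH=2 MMSsCCHh=4 MMSsCChh=2 MMSsCcHH=4 MMSsCcHh=8 MMSsCchh=4 MMSsccHH=2 MMSsccHh=4 MMSscchh=2 MMssCCHH=2 MMssCCHh=4 MMssCChh=2 MMssCcHH=4 MMssCcHh=8 MMssCchh=4 MMssccHH=2 MMssccHh=4 MMsscchh=2 MmSsCCHH=4 MmSsCCHh=8 MmSsCChh=4 MmSsCcHH=8 MmSsCcHh=16 MmSsCchh=8 MmSsccHH=4 MmSsccHh=8 MmSscchh=4 MmssCCHH=4 MmssCCHh=8 MmssCChh=4 MmssCcHH=8 MmssCcHh=16 MmssCchh=8 MmssccHH=4 MmssccHh=8 Mmsscchh=4 mmSsCCHH=2 mmSsCCHh=4 mmSsCChh=2 mmSsCcHH=4 mmSsCcHh=8 mmSsCchh=4 mmSsccHH=2 mmSsccHh=4 mmSscchh=2 mmssCCHH=2 mmssCCHh=4 mmssCChh=2 mmssCcHH=4 mmssCcHh=8 mmssCchh=4 mmssccHH=2 mmssccHh=4 mmsscchh=2
MMSsCCHH hits 2/256; gcd=2; 2÷2/256÷2 = 1/128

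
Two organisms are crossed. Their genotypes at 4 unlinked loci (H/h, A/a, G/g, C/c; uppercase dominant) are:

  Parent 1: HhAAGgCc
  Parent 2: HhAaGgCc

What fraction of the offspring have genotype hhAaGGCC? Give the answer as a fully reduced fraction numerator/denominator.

P(hhAaGGCC) = 1/128

HhAAGgCc gametes: HAGC×2, HAGc×2, HAgC×2, HAgc×2, hAGC×2, hAGc×2, hAgC×2, hAgc×2
HhAaGgCc gametes: HAGC×1, HAGc×1, HAgC×1, HAgc×1, HaGC×1, HaGc×1, HagC×1, Hagc×1, hAGC×1, hAGc×1, hAgC×1, hAgc×1, haGC×1, haGc×1, hagC×1, hagc×1
HhAAGgCc×HhAaGgCc grid (16·16=256): HHAAGGCC=2 HHAAGGCc=4 HHAAGGcc=2 HHAAGgCC=4 HHAAGgCc=8 HHAAGgcc=4 HHAAggCC=2 HHAAggCc=4 HHAAggcc=2 HHAaGGCC=2 HHAaGGCc=4 HHAaGGcc=2 HHAaGgCC=4 HHAaGgCc=8 HHAaGgcc=4 HHAaggCC=2 HHAaggCc=4 HHAaggcc=2 HhAAGGCC=4 HhAAGGCc=8 HhAAGGcc=4 HhAAGgCC=8 HhAAGgCc=16 HhAAGgcc=8 HhAAggCC=4 HhAAggCc=8 HhAAggcc=4 HhAaGGCC=4 HhAaGGCc=8 HhAaGGcc=4 HhAaGgCC=8 HhAaGgCc=16 HhAaGgcc=8 HhAaggCC=4 HhAaggCc=8 HhAaggcc=4 hhAAGGCC=2 hhAAGGCc=4 hhAAGGcc=2 hhAAGgCC=4 hhAAGgCc=8 hhAAGgcc=4 hhAAggCC=2 hhAAggCc=4 hhAAggcc=2 hhAaGGCC=2 hhAaGGCc=4 hhAaGGcc=2 hhAaGgCC=4 hhAaGgCc=8 hhAaGgcc=4 hhAaggCC=2 hhAaggCc=4 hhAaggcc=2
hhAaGGCC hits 2/256; gcd=2; 2÷2/256÷2 = 1/128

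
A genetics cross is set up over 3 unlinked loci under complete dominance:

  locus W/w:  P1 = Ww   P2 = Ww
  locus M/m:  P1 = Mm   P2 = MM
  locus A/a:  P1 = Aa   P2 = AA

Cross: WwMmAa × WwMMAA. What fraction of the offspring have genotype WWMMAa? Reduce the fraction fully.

WwMmAa gametes: WMA×1, WMa×1, WmA×1, Wma×1, wMA×1, wMa×1, wmA×1, wma×1
WwMMAA gametes: WMA×4, wMA×4
WwMmAa×WwMMAA grid (8·8=64): WWMMAA=4 WWMMAa=4 WWMmAA=4 WWMmAa=4 WwMMAA=8 WwMMAa=8 WwMmAA=8 WwMmAa=8 wwMMAA=4 wwMMAa=4 wwMmAA=4 wwMmAa=4
WWMMAa hits 4/64; gcd=4; 4÷4/64÷4 = 1/16

P(WWMMAa) = 1/16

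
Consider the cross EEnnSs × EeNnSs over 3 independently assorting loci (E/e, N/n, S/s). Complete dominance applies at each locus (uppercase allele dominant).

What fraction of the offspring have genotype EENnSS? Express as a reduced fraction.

P(EENnSS) = 1/16

EEnnSs gametes: EnS×4, Ens×4
EeNnSs gametes: ENS×1, ENs×1, EnS×1, Ens×1, eNS×1, eNs×1, enS×1, ens×1
EEnnSs×EeNnSs grid (8·8=64): EENnSS=4 EENnSs=8 EENnss=4 EEnnSS=4 EEnnSs=8 EEnnss=4 EeNnSS=4 EeNnSs=8 EeNnss=4 EennSS=4 EennSs=8 Eennss=4
EENnSS hits 4/64; gcd=4; 4÷4/64÷4 = 1/16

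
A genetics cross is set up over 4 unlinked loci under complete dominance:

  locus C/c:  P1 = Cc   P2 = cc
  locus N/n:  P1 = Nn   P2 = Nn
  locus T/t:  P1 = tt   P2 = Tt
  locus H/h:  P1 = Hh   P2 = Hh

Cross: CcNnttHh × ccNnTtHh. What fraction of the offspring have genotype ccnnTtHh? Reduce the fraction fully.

P(ccnnTtHh) = 1/32

CcNnttHh gametes: CNtH×2, CNth×2, CntH×2, Cnth×2, cNtH×2, cNth×2, cntH×2, cnth×2
ccNnTtHh gametes: cNTH×2, cNTh×2, cNtH×2, cNth×2, cnTH×2, cnTh×2, cntH×2, cnth×2
CcNnttHh×ccNnTtHh grid (16·16=256): CcNNTtHH=4 CcNNTtHh=8 CcNNTthh=4 CcNNttHH=4 CcNNttHh=8 CcNNtthh=4 CcNnTtHH=8 CcNnTtHh=16 CcNnTthh=8 CcNnttHH=8 CcNnttHh=16 CcNntthh=8 CcnnTtHH=4 CcnnTtHh=8 CcnnTthh=4 CcnnttHH=4 CcnnttHh=8 Ccnntthh=4 ccNNTtHH=4 ccNNTtHh=8 ccNNTthh=4 ccNNttHH=4 ccNNttHh=8 ccNNtthh=4 ccNnTtHH=8 ccNnTtHh=16 ccNnTthh=8 ccNnttHH=8 ccNnttHh=16 ccNntthh=8 ccnnTtHH=4 ccnnTtHh=8 ccnnTthh=4 ccnnttHH=4 ccnnttHh=8 ccnntthh=4
ccnnTtHh hits 8/256; gcd=8; 8÷8/256÷8 = 1/32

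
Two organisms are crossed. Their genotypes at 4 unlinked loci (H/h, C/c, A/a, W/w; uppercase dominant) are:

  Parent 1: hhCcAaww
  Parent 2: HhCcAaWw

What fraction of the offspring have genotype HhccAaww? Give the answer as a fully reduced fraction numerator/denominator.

P(HhccAaww) = 1/32

hhCcAaww gametes: hCAw×4, hCaw×4, hcAw×4, hcaw×4
HhCcAaWw gametes: HCAW×1, HCAw×1, HCaW×1, HCaw×1, HcAW×1, HcAw×1, HcaW×1, Hcaw×1, hCAW×1, hCAw×1, hCaW×1, hCaw×1, hcAW×1, hcAw×1, hcaW×1, hcaw×1
hhCcAaww×HhCcAaWw grid (16·16=256): HhCCAAWw=4 HhCCAAww=4 HhCCAaWw=8 HhCCAaww=8 HhCCaaWw=4 HhCCaaww=4 HhCcAAWw=8 HhCcAAww=8 HhCcAaWw=16 HhCcAaww=16 HhCcaaWw=8 HhCcaaww=8 HhccAAWw=4 HhccAAww=4 HhccAaWw=8 HhccAaww=8 HhccaaWw=4 Hhccaaww=4 hhCCAAWw=4 hhCCAAww=4 hhCCAaWw=8 hhCCAaww=8 hhCCaaWw=4 hhCCaaww=4 hhCcAAWw=8 hhCcAAww=8 hhCcAaWw=16 hhCcAaww=16 hhCcaaWw=8 hhCcaaww=8 hhccAAWw=4 hhccAAww=4 hhccAaWw=8 hhccAaww=8 hhccaaWw=4 hhccaaww=4
HhccAaww hits 8/256; gcd=8; 8÷8/256÷8 = 1/32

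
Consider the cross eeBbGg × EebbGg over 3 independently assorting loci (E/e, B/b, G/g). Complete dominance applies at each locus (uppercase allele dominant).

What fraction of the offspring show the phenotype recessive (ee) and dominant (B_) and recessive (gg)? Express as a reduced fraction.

P(ee B_ gg) = 1/16

eeBbGg gametes: eBG×2, eBg×2, ebG×2, ebg×2
EebbGg gametes: EbG×2, Ebg×2, ebG×2, ebg×2
eeBbGg×EebbGg grid (8·8=64): EeBbGG=4 EeBbGg=8 EeBbgg=4 EebbGG=4 EebbGg=8 Eebbgg=4 eeBbGG=4 eeBbGg=8 eeBbgg=4 eebbGG=4 eebbGg=8 eebbgg=4
ee B_ gg hits 4/64; gcd=4; 4÷4/64÷4 = 1/16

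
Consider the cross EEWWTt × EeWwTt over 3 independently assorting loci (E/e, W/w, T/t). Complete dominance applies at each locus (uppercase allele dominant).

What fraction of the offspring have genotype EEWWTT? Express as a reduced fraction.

EEWWTt gametes: EWT×4, EWt×4
EeWwTt gametes: EWT×1, EWt×1, EwT×1, Ewt×1, eWT×1, eWt×1, ewT×1, ewt×1
EEWWTt×EeWwTt grid (8·8=64): EEWWTT=4 EEWWTt=8 EEWWtt=4 EEWwTT=4 EEWwTt=8 EEWwtt=4 EeWWTT=4 EeWWTt=8 EeWWtt=4 EeWwTT=4 EeWwTt=8 EeWwtt=4
EEWWTT hits 4/64; gcd=4; 4÷4/64÷4 = 1/16

P(EEWWTT) = 1/16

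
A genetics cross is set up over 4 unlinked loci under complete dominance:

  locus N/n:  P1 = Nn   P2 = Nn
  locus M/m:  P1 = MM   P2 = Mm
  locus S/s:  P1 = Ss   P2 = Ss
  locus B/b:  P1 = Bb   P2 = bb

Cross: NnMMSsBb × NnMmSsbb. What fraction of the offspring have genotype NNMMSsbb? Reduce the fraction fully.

NnMMSsBb gametes: NMSB×2, NMSb×2, NMsB×2, NMsb×2, nMSB×2, nMSb×2, nMsB×2, nMsb×2
NnMmSsbb gametes: NMSb×2, NMsb×2, NmSb×2, Nmsb×2, nMSb×2, nMsb×2, nmSb×2, nmsb×2
NnMMSsBb×NnMmSsbb grid (16·16=256): NNMMSSBb=4 NNMMSSbb=4 NNMMSsBb=8 NNMMSsbb=8 NNMMssBb=4 NNMMssbb=4 NNMmSSBb=4 NNMmSSbb=4 NNMmSsBb=8 NNMmSsbb=8 NNMmssBb=4 NNMmssbb=4 NnMMSSBb=8 NnMMSSbb=8 NnMMSsBb=16 NnMMSsbb=16 NnMMssBb=8 NnMMssbb=8 NnMmSSBb=8 NnMmSSbb=8 NnMmSsBb=16 NnMmSsbb=16 NnMmssBb=8 NnMmssbb=8 nnMMSSBb=4 nnMMSSbb=4 nnMMSsBb=8 nnMMSsbb=8 nnMMssBb=4 nnMMssbb=4 nnMmSSBb=4 nnMmSSbb=4 nnMmSsBb=8 nnMmSsbb=8 nnMmssBb=4 nnMmssbb=4
NNMMSsbb hits 8/256; gcd=8; 8÷8/256÷8 = 1/32

P(NNMMSsbb) = 1/32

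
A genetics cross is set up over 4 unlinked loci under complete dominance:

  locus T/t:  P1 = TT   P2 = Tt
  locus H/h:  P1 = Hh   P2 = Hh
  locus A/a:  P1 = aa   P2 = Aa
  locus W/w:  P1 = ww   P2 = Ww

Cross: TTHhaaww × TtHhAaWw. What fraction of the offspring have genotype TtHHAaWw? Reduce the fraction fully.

P(TtHHAaWw) = 1/32

TTHhaaww gametes: THaw×8, Thaw×8
TtHhAaWw gametes: THAW×1, THAw×1, THaW×1, THaw×1, ThAW×1, ThAw×1, ThaW×1, Thaw×1, tHAW×1, tHAw×1, tHaW×1, tHaw×1, thAW×1, thAw×1, thaW×1, thaw×1
TTHhaaww×TtHhAaWw grid (16·16=256): TTHHAaWw=8 TTHHAaww=8 TTHHaaWw=8 TTHHaaww=8 TTHhAaWw=16 TTHhAaww=16 TTHhaaWw=16 TTHhaaww=16 TThhAaWw=8 TThhAaww=8 TThhaaWw=8 TThhaaww=8 TtHHAaWw=8 TtHHAaww=8 TtHHaaWw=8 TtHHaaww=8 TtHhAaWw=16 TtHhAaww=16 TtHhaaWw=16 TtHhaaww=16 TthhAaWw=8 TthhAaww=8 TthhaaWw=8 Tthhaaww=8
TtHHAaWw hits 8/256; gcd=8; 8÷8/256÷8 = 1/32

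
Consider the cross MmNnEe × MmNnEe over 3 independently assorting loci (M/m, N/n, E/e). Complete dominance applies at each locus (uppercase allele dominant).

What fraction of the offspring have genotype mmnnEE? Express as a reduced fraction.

MmNnEe gametes: MNE×1, MNe×1, MnE×1, Mne×1, mNE×1, mNe×1, mnE×1, mne×1
MmNnEe gametes: MNE×1, MNe×1, MnE×1, Mne×1, mNE×1, mNe×1, mnE×1, mne×1
MmNnEe×MmNnEe grid (8·8=64): MMNNEE=1 MMNNEe=2 MMNNee=1 MMNnEE=2 MMNnEe=4 MMNnee=2 MMnnEE=1 MMnnEe=2 MMnnee=1 MmNNEE=2 MmNNEe=4 MmNNee=2 MmNnEE=4 MmNnEe=8 MmNnee=4 MmnnEE=2 MmnnEe=4 Mmnnee=2 mmNNEE=1 mmNNEe=2 mmNNee=1 mmNnEE=2 mmNnEe=4 mmNnee=2 mmnnEE=1 mmnnEe=2 mmnnee=1
mmnnEE hits 1/64; gcd=1; 1÷1/64÷1 = 1/64

P(mmnnEE) = 1/64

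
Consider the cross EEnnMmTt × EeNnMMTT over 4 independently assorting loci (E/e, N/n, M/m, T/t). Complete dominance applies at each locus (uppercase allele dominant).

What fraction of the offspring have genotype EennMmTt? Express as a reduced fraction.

EEnnMmTt gametes: EnMT×4, EnMt×4, EnmT×4, Enmt×4
EeNnMMTT gametes: ENMT×4, EnMT×4, eNMT×4, enMT×4
EEnnMmTt×EeNnMMTT grid (16·16=256): EENnMMTT=16 EENnMMTt=16 EENnMmTT=16 EENnMmTt=16 EEnnMMTT=16 EEnnMMTt=16 EEnnMmTT=16 EEnnMmTt=16 EeNnMMTT=16 EeNnMMTt=16 EeNnMmTT=16 EeNnMmTt=16 EennMMTT=16 EennMMTt=16 EennMmTT=16 EennMmTt=16
EennMmTt hits 16/256; gcd=16; 16÷16/256÷16 = 1/16

P(EennMmTt) = 1/16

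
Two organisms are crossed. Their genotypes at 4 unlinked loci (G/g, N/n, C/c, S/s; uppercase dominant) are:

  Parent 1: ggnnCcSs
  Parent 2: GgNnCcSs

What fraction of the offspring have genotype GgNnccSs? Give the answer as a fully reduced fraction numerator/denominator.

P(GgNnccSs) = 1/32

ggnnCcSs gametes: gnCS×4, gnCs×4, gncS×4, gncs×4
GgNnCcSs gametes: GNCS×1, GNCs×1, GNcS×1, GNcs×1, GnCS×1, GnCs×1, GncS×1, Gncs×1, gNCS×1, gNCs×1, gNcS×1, gNcs×1, gnCS×1, gnCs×1, gncS×1, gncs×1
ggnnCcSs×GgNnCcSs grid (16·16=256): GgNnCCSS=4 GgNnCCSs=8 GgNnCCss=4 GgNnCcSS=8 GgNnCcSs=16 GgNnCcss=8 GgNnccSS=4 GgNnccSs=8 GgNnccss=4 GgnnCCSS=4 GgnnCCSs=8 GgnnCCss=4 GgnnCcSS=8 GgnnCcSs=16 GgnnCcss=8 GgnnccSS=4 GgnnccSs=8 Ggnnccss=4 ggNnCCSS=4 ggNnCCSs=8 ggNnCCss=4 ggNnCcSS=8 ggNnCcSs=16 ggNnCcss=8 ggNnccSS=4 ggNnccSs=8 ggNnccss=4 ggnnCCSS=4 ggnnCCSs=8 ggnnCCss=4 ggnnCcSS=8 ggnnCcSs=16 ggnnCcss=8 ggnnccSS=4 ggnnccSs=8 ggnnccss=4
GgNnccSs hits 8/256; gcd=8; 8÷8/256÷8 = 1/32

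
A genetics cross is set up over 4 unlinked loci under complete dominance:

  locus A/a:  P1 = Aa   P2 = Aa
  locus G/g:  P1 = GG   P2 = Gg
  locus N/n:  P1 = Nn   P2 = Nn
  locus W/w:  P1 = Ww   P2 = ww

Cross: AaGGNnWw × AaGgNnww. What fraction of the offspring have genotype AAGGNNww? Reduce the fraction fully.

P(AAGGNNww) = 1/64

AaGGNnWw gametes: AGNW×2, AGNw×2, AGnW×2, AGnw×2, aGNW×2, aGNw×2, aGnW×2, aGnw×2
AaGgNnww gametes: AGNw×2, AGnw×2, AgNw×2, Agnw×2, aGNw×2, aGnw×2, agNw×2, agnw×2
AaGGNnWw×AaGgNnww grid (16·16=256): AAGGNNWw=4 AAGGNNww=4 AAGGNnWw=8 AAGGNnww=8 AAGGnnWw=4 AAGGnnww=4 AAGgNNWw=4 AAGgNNww=4 AAGgNnWw=8 AAGgNnww=8 AAGgnnWw=4 AAGgnnww=4 AaGGNNWw=8 AaGGNNww=8 AaGGNnWw=16 AaGGNnww=16 AaGGnnWw=8 AaGGnnww=8 AaGgNNWw=8 AaGgNNww=8 AaGgNnWw=16 AaGgNnww=16 AaGgnnWw=8 AaGgnnww=8 aaGGNNWw=4 aaGGNNww=4 aaGGNnWw=8 aaGGNnww=8 aaGGnnWw=4 aaGGnnww=4 aaGgNNWw=4 aaGgNNww=4 aaGgNnWw=8 aaGgNnww=8 aaGgnnWw=4 aaGgnnww=4
AAGGNNww hits 4/256; gcd=4; 4÷4/256÷4 = 1/64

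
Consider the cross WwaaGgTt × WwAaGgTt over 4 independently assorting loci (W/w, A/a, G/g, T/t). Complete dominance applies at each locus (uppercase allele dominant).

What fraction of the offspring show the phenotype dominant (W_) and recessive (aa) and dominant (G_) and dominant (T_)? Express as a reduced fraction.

P(W_ aa G_ T_) = 27/128

WwaaGgTt gametes: WaGT×2, WaGt×2, WagT×2, Wagt×2, waGT×2, waGt×2, wagT×2, wagt×2
WwAaGgTt gametes: WAGT×1, WAGt×1, WAgT×1, WAgt×1, WaGT×1, WaGt×1, WagT×1, Wagt×1, wAGT×1, wAGt×1, wAgT×1, wAgt×1, waGT×1, waGt×1, wagT×1, wagt×1
WwaaGgTt×WwAaGgTt grid (16·16=256): WWAaGGTT=2 WWAaGGTt=4 WWAaGGtt=2 WWAaGgTT=4 WWAaGgTt=8 WWAaGgtt=4 WWAaggTT=2 WWAaggTt=4 WWAaggtt=2 WWaaGGTT=2 WWaaGGTt=4 WWaaGGtt=2 WWaaGgTT=4 WWaaGgTt=8 WWaaGgtt=4 WWaaggTT=2 WWaaggTt=4 WWaaggtt=2 WwAaGGTT=4 WwAaGGTt=8 WwAaGGtt=4 WwAaGgTT=8 WwAaGgTt=16 WwAaGgtt=8 WwAaggTT=4 WwAaggTt=8 WwAaggtt=4 WwaaGGTT=4 WwaaGGTt=8 WwaaGGtt=4 WwaaGgTT=8 WwaaGgTt=16 WwaaGgtt=8 WwaaggTT=4 WwaaggTt=8 Wwaaggtt=4 wwAaGGTT=2 wwAaGGTt=4 wwAaGGtt=2 wwAaGgTT=4 wwAaGgTt=8 wwAaGgtt=4 wwAaggTT=2 wwAaggTt=4 wwAaggtt=2 wwaaGGTT=2 wwaaGGTt=4 wwaaGGtt=2 wwaaGgTT=4 wwaaGgTt=8 wwaaGgtt=4 wwaaggTT=2 wwaaggTt=4 wwaaggtt=2
W_ aa G_ T_ hits 54/256; gcd=2; 54÷2/256÷2 = 27/128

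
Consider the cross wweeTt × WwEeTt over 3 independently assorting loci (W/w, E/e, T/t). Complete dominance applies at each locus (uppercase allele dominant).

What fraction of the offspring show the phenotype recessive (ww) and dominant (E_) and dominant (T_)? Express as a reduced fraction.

wweeTt gametes: weT×4, wet×4
WwEeTt gametes: WET×1, WEt×1, WeT×1, Wet×1, wET×1, wEt×1, weT×1, wet×1
wweeTt×WwEeTt grid (8·8=64): WwEeTT=4 WwEeTt=8 WwEett=4 WweeTT=4 WweeTt=8 Wweett=4 wwEeTT=4 wwEeTt=8 wwEett=4 wweeTT=4 wweeTt=8 wweett=4
ww E_ T_ hits 12/64; gcd=4; 12÷4/64÷4 = 3/16

P(ww E_ T_) = 3/16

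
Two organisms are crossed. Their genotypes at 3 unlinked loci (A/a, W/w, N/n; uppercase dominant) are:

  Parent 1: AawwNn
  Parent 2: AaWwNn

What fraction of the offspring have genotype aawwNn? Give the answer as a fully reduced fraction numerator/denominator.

AawwNn gametes: AwN×2, Awn×2, awN×2, awn×2
AaWwNn gametes: AWN×1, AWn×1, AwN×1, Awn×1, aWN×1, aWn×1, awN×1, awn×1
AawwNn×AaWwNn grid (8·8=64): AAWwNN=2 AAWwNn=4 AAWwnn=2 AAwwNN=2 AAwwNn=4 AAwwnn=2 AaWwNN=4 AaWwNn=8 AaWwnn=4 AawwNN=4 AawwNn=8 Aawwnn=4 aaWwNN=2 aaWwNn=4 aaWwnn=2 aawwNN=2 aawwNn=4 aawwnn=2
aawwNn hits 4/64; gcd=4; 4÷4/64÷4 = 1/16

P(aawwNn) = 1/16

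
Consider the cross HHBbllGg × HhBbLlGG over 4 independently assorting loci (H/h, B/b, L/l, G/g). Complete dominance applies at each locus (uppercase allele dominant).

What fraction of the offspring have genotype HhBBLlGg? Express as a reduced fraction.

P(HhBBLlGg) = 1/32

HHBbllGg gametes: HBlG×4, HBlg×4, HblG×4, Hblg×4
HhBbLlGG gametes: HBLG×2, HBlG×2, HbLG×2, HblG×2, hBLG×2, hBlG×2, hbLG×2, hblG×2
HHBbllGg×HhBbLlGG grid (16·16=256): HHBBLlGG=8 HHBBLlGg=8 HHBBllGG=8 HHBBllGg=8 HHBbLlGG=16 HHBbLlGg=16 HHBbllGG=16 HHBbllGg=16 HHbbLlGG=8 HHbbLlGg=8 HHbbllGG=8 HHbbllGg=8 HhBBLlGG=8 HhBBLlGg=8 HhBBllGG=8 HhBBllGg=8 HhBbLlGG=16 HhBbLlGg=16 HhBbllGG=16 HhBbllGg=16 HhbbLlGG=8 HhbbLlGg=8 HhbbllGG=8 HhbbllGg=8
HhBBLlGg hits 8/256; gcd=8; 8÷8/256÷8 = 1/32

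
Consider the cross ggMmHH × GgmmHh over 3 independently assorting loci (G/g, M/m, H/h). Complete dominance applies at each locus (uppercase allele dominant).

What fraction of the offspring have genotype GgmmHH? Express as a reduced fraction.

P(GgmmHH) = 1/8

ggMmHH gametes: gMH×4, gmH×4
GgmmHh gametes: GmH×2, Gmh×2, gmH×2, gmh×2
ggMmHH×GgmmHh grid (8·8=64): GgMmHH=8 GgMmHh=8 GgmmHH=8 GgmmHh=8 ggMmHH=8 ggMmHh=8 ggmmHH=8 ggmmHh=8
GgmmHH hits 8/64; gcd=8; 8÷8/64÷8 = 1/8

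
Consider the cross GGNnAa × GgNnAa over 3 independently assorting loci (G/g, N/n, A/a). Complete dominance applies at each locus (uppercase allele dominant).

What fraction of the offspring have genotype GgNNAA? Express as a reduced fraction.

P(GgNNAA) = 1/32

GGNnAa gametes: GNA×2, GNa×2, GnA×2, Gna×2
GgNnAa gametes: GNA×1, GNa×1, GnA×1, Gna×1, gNA×1, gNa×1, gnA×1, gna×1
GGNnAa×GgNnAa grid (8·8=64): GGNNAA=2 GGNNAa=4 GGNNaa=2 GGNnAA=4 GGNnAa=8 GGNnaa=4 GGnnAA=2 GGnnAa=4 GGnnaa=2 GgNNAA=2 GgNNAa=4 GgNNaa=2 GgNnAA=4 GgNnAa=8 GgNnaa=4 GgnnAA=2 GgnnAa=4 Ggnnaa=2
GgNNAA hits 2/64; gcd=2; 2÷2/64÷2 = 1/32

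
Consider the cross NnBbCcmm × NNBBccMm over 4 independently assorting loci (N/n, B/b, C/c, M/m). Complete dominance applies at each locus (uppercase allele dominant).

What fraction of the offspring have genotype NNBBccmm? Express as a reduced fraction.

NnBbCcmm gametes: NBCm×2, NBcm×2, NbCm×2, Nbcm×2, nBCm×2, nBcm×2, nbCm×2, nbcm×2
NNBBccMm gametes: NBcM×8, NBcm×8
NnBbCcmm×NNBBccMm grid (16·16=256): NNBBCcMm=16 NNBBCcmm=16 NNBBccMm=16 NNBBccmm=16 NNBbCcMm=16 NNBbCcmm=16 NNBbccMm=16 NNBbccmm=16 NnBBCcMm=16 NnBBCcmm=16 NnBBccMm=16 NnBBccmm=16 NnBbCcMm=16 NnBbCcmm=16 NnBbccMm=16 NnBbccmm=16
NNBBccmm hits 16/256; gcd=16; 16÷16/256÷16 = 1/16

P(NNBBccmm) = 1/16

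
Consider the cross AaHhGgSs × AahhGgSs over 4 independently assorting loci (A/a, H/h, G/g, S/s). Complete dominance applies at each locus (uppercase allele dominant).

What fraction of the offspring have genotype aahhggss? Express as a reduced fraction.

P(aahhggss) = 1/128

AaHhGgSs gametes: AHGS×1, AHGs×1, AHgS×1, AHgs×1, AhGS×1, AhGs×1, AhgS×1, Ahgs×1, aHGS×1, aHGs×1, aHgS×1, aHgs×1, ahGS×1, ahGs×1, ahgS×1, ahgs×1
AahhGgSs gametes: AhGS×2, AhGs×2, AhgS×2, Ahgs×2, ahGS×2, ahGs×2, ahgS×2, ahgs×2
AaHhGgSs×AahhGgSs grid (16·16=256): AAHhGGSS=2 AAHhGGSs=4 AAHhGGss=2 AAHhGgSS=4 AAHhGgSs=8 AAHhGgss=4 AAHhggSS=2 AAHhggSs=4 AAHhggss=2 AAhhGGSS=2 AAhhGGSs=4 AAhhGGss=2 AAhhGgSS=4 AAhhGgSs=8 AAhhGgss=4 AAhhggSS=2 AAhhggSs=4 AAhhggss=2 AaHhGGSS=4 AaHhGGSs=8 AaHhGGss=4 AaHhGgSS=8 AaHhGgSs=16 AaHhGgss=8 AaHhggSS=4 AaHhggSs=8 AaHhggss=4 AahhGGSS=4 AahhGGSs=8 AahhGGss=4 AahhGgSS=8 AahhGgSs=16 AahhGgss=8 AahhggSS=4 AahhggSs=8 Aahhggss=4 aaHhGGSS=2 aaHhGGSs=4 aaHhGGss=2 aaHhGgSS=4 aaHhGgSs=8 aaHhGgss=4 aaHhggSS=2 aaHhggSs=4 aaHhggss=2 aahhGGSS=2 aahhGGSs=4 aahhGGss=2 aahhGgSS=4 aahhGgSs=8 aahhGgss=4 aahhggSS=2 aahhggSs=4 aahhggss=2
aahhggss hits 2/256; gcd=2; 2÷2/256÷2 = 1/128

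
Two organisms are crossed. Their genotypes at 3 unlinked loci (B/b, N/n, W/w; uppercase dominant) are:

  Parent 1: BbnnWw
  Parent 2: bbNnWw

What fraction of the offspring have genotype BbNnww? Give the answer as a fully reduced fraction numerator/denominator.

P(BbNnww) = 1/16

BbnnWw gametes: BnW×2, Bnw×2, bnW×2, bnw×2
bbNnWw gametes: bNW×2, bNw×2, bnW×2, bnw×2
BbnnWw×bbNnWw grid (8·8=64): BbNnWW=4 BbNnWw=8 BbNnww=4 BbnnWW=4 BbnnWw=8 Bbnnww=4 bbNnWW=4 bbNnWw=8 bbNnww=4 bbnnWW=4 bbnnWw=8 bbnnww=4
BbNnww hits 4/64; gcd=4; 4÷4/64÷4 = 1/16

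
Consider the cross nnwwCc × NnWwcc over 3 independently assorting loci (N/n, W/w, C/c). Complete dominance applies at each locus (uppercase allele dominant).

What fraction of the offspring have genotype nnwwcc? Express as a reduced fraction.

nnwwCc gametes: nwC×4, nwc×4
NnWwcc gametes: NWc×2, Nwc×2, nWc×2, nwc×2
nnwwCc×NnWwcc grid (8·8=64): NnWwCc=8 NnWwcc=8 NnwwCc=8 Nnwwcc=8 nnWwCc=8 nnWwcc=8 nnwwCc=8 nnwwcc=8
nnwwcc hits 8/64; gcd=8; 8÷8/64÷8 = 1/8

P(nnwwcc) = 1/8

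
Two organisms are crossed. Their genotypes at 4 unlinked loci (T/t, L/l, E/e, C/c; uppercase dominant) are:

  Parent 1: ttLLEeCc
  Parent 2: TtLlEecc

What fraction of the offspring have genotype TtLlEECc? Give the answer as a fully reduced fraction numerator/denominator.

P(TtLlEECc) = 1/32

ttLLEeCc gametes: tLEC×4, tLEc×4, tLeC×4, tLec×4
TtLlEecc gametes: TLEc×2, TLec×2, TlEc×2, Tlec×2, tLEc×2, tLec×2, tlEc×2, tlec×2
ttLLEeCc×TtLlEecc grid (16·16=256): TtLLEECc=8 TtLLEEcc=8 TtLLEeCc=16 TtLLEecc=16 TtLLeeCc=8 TtLLeecc=8 TtLlEECc=8 TtLlEEcc=8 TtLlEeCc=16 TtLlEecc=16 TtLleeCc=8 TtLleecc=8 ttLLEECc=8 ttLLEEcc=8 ttLLEeCc=16 ttLLEecc=16 ttLLeeCc=8 ttLLeecc=8 ttLlEECc=8 ttLlEEcc=8 ttLlEeCc=16 ttLlEecc=16 ttLleeCc=8 ttLleecc=8
TtLlEECc hits 8/256; gcd=8; 8÷8/256÷8 = 1/32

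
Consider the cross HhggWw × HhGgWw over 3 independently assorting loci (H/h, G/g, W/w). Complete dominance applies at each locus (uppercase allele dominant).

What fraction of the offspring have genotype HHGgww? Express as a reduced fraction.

HhggWw gametes: HgW×2, Hgw×2, hgW×2, hgw×2
HhGgWw gametes: HGW×1, HGw×1, HgW×1, Hgw×1, hGW×1, hGw×1, hgW×1, hgw×1
HhggWw×HhGgWw grid (8·8=64): HHGgWW=2 HHGgWw=4 HHGgww=2 HHggWW=2 HHggWw=4 HHggww=2 HhGgWW=4 HhGgWw=8 HhGgww=4 HhggWW=4 HhggWw=8 Hhggww=4 hhGgWW=2 hhGgWw=4 hhGgww=2 hhggWW=2 hhggWw=4 hhggww=2
HHGgww hits 2/64; gcd=2; 2÷2/64÷2 = 1/32

P(HHGgww) = 1/32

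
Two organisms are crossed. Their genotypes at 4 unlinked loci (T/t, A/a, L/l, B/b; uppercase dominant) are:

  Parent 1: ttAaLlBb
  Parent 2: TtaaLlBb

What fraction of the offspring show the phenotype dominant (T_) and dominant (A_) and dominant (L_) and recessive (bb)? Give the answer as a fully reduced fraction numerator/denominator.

ttAaLlBb gametes: tALB×2, tALb×2, tAlB×2, tAlb×2, taLB×2, taLb×2, talB×2, talb×2
TtaaLlBb gametes: TaLB×2, TaLb×2, TalB×2, Talb×2, taLB×2, taLb×2, talB×2, talb×2
ttAaLlBb×TtaaLlBb grid (16·16=256): TtAaLLBB=4 TtAaLLBb=8 TtAaLLbb=4 TtAaLlBB=8 TtAaLlBb=16 TtAaLlbb=8 TtAallBB=4 TtAallBb=8 TtAallbb=4 TtaaLLBB=4 TtaaLLBb=8 TtaaLLbb=4 TtaaLlBB=8 TtaaLlBb=16 TtaaLlbb=8 TtaallBB=4 TtaallBb=8 Ttaallbb=4 ttAaLLBB=4 ttAaLLBb=8 ttAaLLbb=4 ttAaLlBB=8 ttAaLlBb=16 ttAaLlbb=8 ttAallBB=4 ttAallBb=8 ttAallbb=4 ttaaLLBB=4 ttaaLLBb=8 ttaaLLbb=4 ttaaLlBB=8 ttaaLlBb=16 ttaaLlbb=8 ttaallBB=4 ttaallBb=8 ttaallbb=4
T_ A_ L_ bb hits 12/256; gcd=4; 12÷4/256÷4 = 3/64

P(T_ A_ L_ bb) = 3/64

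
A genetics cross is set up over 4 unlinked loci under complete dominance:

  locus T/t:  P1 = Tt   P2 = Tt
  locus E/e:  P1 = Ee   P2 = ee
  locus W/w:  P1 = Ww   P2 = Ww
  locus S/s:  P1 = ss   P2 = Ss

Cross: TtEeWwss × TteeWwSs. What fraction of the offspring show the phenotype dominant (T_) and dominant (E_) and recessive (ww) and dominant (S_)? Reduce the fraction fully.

TtEeWwss gametes: TEWs×2, TEws×2, TeWs×2, Tews×2, tEWs×2, tEws×2, teWs×2, tews×2
TteeWwSs gametes: TeWS×2, TeWs×2, TewS×2, Tews×2, teWS×2, teWs×2, tewS×2, tews×2
TtEeWwss×TteeWwSs grid (16·16=256): TTEeWWSs=4 TTEeWWss=4 TTEeWwSs=8 TTEeWwss=8 TTEewwSs=4 TTEewwss=4 TTeeWWSs=4 TTeeWWss=4 TTeeWwSs=8 TTeeWwss=8 TTeewwSs=4 TTeewwss=4 TtEeWWSs=8 TtEeWWss=8 TtEeWwSs=16 TtEeWwss=16 TtEewwSs=8 TtEewwss=8 TteeWWSs=8 TteeWWss=8 TteeWwSs=16 TteeWwss=16 TteewwSs=8 Tteewwss=8 ttEeWWSs=4 ttEeWWss=4 ttEeWwSs=8 ttEeWwss=8 ttEewwSs=4 ttEewwss=4 tteeWWSs=4 tteeWWss=4 tteeWwSs=8 tteeWwss=8 tteewwSs=4 tteewwss=4
T_ E_ ww S_ hits 12/256; gcd=4; 12÷4/256÷4 = 3/64

P(T_ E_ ww S_) = 3/64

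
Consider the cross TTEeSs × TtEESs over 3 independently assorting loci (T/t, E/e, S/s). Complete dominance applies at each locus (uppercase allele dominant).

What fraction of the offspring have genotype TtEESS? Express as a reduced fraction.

P(TtEESS) = 1/16

TTEeSs gametes: TES×2, TEs×2, TeS×2, Tes×2
TtEESs gametes: TES×2, TEs×2, tES×2, tEs×2
TTEeSs×TtEESs grid (8·8=64): TTEESS=4 TTEESs=8 TTEEss=4 TTEeSS=4 TTEeSs=8 TTEess=4 TtEESS=4 TtEESs=8 TtEEss=4 TtEeSS=4 TtEeSs=8 TtEess=4
TtEESS hits 4/64; gcd=4; 4÷4/64÷4 = 1/16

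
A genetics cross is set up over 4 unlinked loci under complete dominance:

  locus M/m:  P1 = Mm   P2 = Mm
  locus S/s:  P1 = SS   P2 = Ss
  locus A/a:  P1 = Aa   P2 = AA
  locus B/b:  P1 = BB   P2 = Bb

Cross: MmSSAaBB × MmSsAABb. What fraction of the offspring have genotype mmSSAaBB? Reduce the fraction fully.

P(mmSSAaBB) = 1/32

MmSSAaBB gametes: MSAB×4, MSaB×4, mSAB×4, mSaB×4
MmSsAABb gametes: MSAB×2, MSAb×2, MsAB×2, MsAb×2, mSAB×2, mSAb×2, msAB×2, msAb×2
MmSSAaBB×MmSsAABb grid (16·16=256): MMSSAABB=8 MMSSAABb=8 MMSSAaBB=8 MMSSAaBb=8 MMSsAABB=8 MMSsAABb=8 MMSsAaBB=8 MMSsAaBb=8 MmSSAABB=16 MmSSAABb=16 MmSSAaBB=16 MmSSAaBb=16 MmSsAABB=16 MmSsAABb=16 MmSsAaBB=16 MmSsAaBb=16 mmSSAABB=8 mmSSAABb=8 mmSSAaBB=8 mmSSAaBb=8 mmSsAABB=8 mmSsAABb=8 mmSsAaBB=8 mmSsAaBb=8
mmSSAaBB hits 8/256; gcd=8; 8÷8/256÷8 = 1/32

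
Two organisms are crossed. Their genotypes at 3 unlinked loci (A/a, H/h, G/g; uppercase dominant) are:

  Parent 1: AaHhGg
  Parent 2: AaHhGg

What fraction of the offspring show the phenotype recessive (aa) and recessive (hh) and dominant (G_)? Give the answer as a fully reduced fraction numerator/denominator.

P(aa hh G_) = 3/64

AaHhGg gametes: AHG×1, AHg×1, AhG×1, Ahg×1, aHG×1, aHg×1, ahG×1, ahg×1
AaHhGg gametes: AHG×1, AHg×1, AhG×1, Ahg×1, aHG×1, aHg×1, ahG×1, ahg×1
AaHhGg×AaHhGg grid (8·8=64): AAHHGG=1 AAHHGg=2 AAHHgg=1 AAHhGG=2 AAHhGg=4 AAHhgg=2 AAhhGG=1 AAhhGg=2 AAhhgg=1 AaHHGG=2 AaHHGg=4 AaHHgg=2 AaHhGG=4 AaHhGg=8 AaHhgg=4 AahhGG=2 AahhGg=4 Aahhgg=2 aaHHGG=1 aaHHGg=2 aaHHgg=1 aaHhGG=2 aaHhGg=4 aaHhgg=2 aahhGG=1 aahhGg=2 aahhgg=1
aa hh G_ hits 3/64; gcd=1; 3÷1/64÷1 = 3/64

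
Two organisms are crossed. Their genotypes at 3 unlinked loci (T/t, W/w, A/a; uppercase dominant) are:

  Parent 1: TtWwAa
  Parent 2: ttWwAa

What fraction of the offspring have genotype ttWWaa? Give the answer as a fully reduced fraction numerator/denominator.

P(ttWWaa) = 1/32

TtWwAa gametes: TWA×1, TWa×1, TwA×1, Twa×1, tWA×1, tWa×1, twA×1, twa×1
ttWwAa gametes: tWA×2, tWa×2, twA×2, twa×2
TtWwAa×ttWwAa grid (8·8=64): TtWWAA=2 TtWWAa=4 TtWWaa=2 TtWwAA=4 TtWwAa=8 TtWwaa=4 TtwwAA=2 TtwwAa=4 Ttwwaa=2 ttWWAA=2 ttWWAa=4 ttWWaa=2 ttWwAA=4 ttWwAa=8 ttWwaa=4 ttwwAA=2 ttwwAa=4 ttwwaa=2
ttWWaa hits 2/64; gcd=2; 2÷2/64÷2 = 1/32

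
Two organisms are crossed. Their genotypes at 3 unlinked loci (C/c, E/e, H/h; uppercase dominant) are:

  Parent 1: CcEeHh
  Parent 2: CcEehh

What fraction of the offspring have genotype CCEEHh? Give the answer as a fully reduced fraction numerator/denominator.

P(CCEEHh) = 1/32

CcEeHh gametes: CEH×1, CEh×1, CeH×1, Ceh×1, cEH×1, cEh×1, ceH×1, ceh×1
CcEehh gametes: CEh×2, Ceh×2, cEh×2, ceh×2
CcEeHh×CcEehh grid (8·8=64): CCEEHh=2 CCEEhh=2 CCEeHh=4 CCEehh=4 CCeeHh=2 CCeehh=2 CcEEHh=4 CcEEhh=4 CcEeHh=8 CcEehh=8 CceeHh=4 Cceehh=4 ccEEHh=2 ccEEhh=2 ccEeHh=4 ccEehh=4 cceeHh=2 cceehh=2
CCEEHh hits 2/64; gcd=2; 2÷2/64÷2 = 1/32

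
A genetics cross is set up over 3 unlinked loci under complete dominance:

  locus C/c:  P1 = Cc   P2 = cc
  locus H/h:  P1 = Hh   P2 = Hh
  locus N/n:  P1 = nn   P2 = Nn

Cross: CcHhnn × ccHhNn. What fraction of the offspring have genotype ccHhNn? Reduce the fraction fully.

P(ccHhNn) = 1/8

CcHhnn gametes: CHn×2, Chn×2, cHn×2, chn×2
ccHhNn gametes: cHN×2, cHn×2, chN×2, chn×2
CcHhnn×ccHhNn grid (8·8=64): CcHHNn=4 CcHHnn=4 CcHhNn=8 CcHhnn=8 CchhNn=4 Cchhnn=4 ccHHNn=4 ccHHnn=4 ccHhNn=8 ccHhnn=8 cchhNn=4 cchhnn=4
ccHhNn hits 8/64; gcd=8; 8÷8/64÷8 = 1/8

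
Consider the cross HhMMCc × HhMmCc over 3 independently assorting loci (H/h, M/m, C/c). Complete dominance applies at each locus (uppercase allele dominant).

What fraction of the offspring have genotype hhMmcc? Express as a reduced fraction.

HhMMCc gametes: HMC×2, HMc×2, hMC×2, hMc×2
HhMmCc gametes: HMC×1, HMc×1, HmC×1, Hmc×1, hMC×1, hMc×1, hmC×1, hmc×1
HhMMCc×HhMmCc grid (8·8=64): HHMMCC=2 HHMMCc=4 HHMMcc=2 HHMmCC=2 HHMmCc=4 HHMmcc=2 HhMMCC=4 HhMMCc=8 HhMMcc=4 HhMmCC=4 HhMmCc=8 HhMmcc=4 hhMMCC=2 hhMMCc=4 hhMMcc=2 hhMmCC=2 hhMmCc=4 hhMmcc=2
hhMmcc hits 2/64; gcd=2; 2÷2/64÷2 = 1/32

P(hhMmcc) = 1/32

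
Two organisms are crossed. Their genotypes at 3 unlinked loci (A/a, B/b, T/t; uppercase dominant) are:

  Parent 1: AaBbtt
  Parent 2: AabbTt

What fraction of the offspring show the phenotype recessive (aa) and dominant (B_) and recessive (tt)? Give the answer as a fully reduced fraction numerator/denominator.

P(aa B_ tt) = 1/16

AaBbtt gametes: ABt×2, Abt×2, aBt×2, abt×2
AabbTt gametes: AbT×2, Abt×2, abT×2, abt×2
AaBbtt×AabbTt grid (8·8=64): AABbTt=4 AABbtt=4 AAbbTt=4 AAbbtt=4 AaBbTt=8 AaBbtt=8 AabbTt=8 Aabbtt=8 aaBbTt=4 aaBbtt=4 aabbTt=4 aabbtt=4
aa B_ tt hits 4/64; gcd=4; 4÷4/64÷4 = 1/16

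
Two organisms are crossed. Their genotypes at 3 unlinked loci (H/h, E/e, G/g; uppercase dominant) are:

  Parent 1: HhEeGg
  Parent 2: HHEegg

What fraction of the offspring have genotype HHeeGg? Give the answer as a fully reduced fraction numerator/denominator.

HhEeGg gametes: HEG×1, HEg×1, HeG×1, Heg×1, hEG×1, hEg×1, heG×1, heg×1
HHEegg gametes: HEg×4, Heg×4
HhEeGg×HHEegg grid (8·8=64): HHEEGg=4 HHEEgg=4 HHEeGg=8 HHEegg=8 HHeeGg=4 HHeegg=4 HhEEGg=4 HhEEgg=4 HhEeGg=8 HhEegg=8 HheeGg=4 Hheegg=4
HHeeGg hits 4/64; gcd=4; 4÷4/64÷4 = 1/16

P(HHeeGg) = 1/16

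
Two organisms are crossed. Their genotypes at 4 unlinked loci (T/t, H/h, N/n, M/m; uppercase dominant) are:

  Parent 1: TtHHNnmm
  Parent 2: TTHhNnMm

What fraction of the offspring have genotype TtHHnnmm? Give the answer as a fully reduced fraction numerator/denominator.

TtHHNnmm gametes: THNm×4, THnm×4, tHNm×4, tHnm×4
TTHhNnMm gametes: THNM×2, THNm×2, THnM×2, THnm×2, ThNM×2, ThNm×2, ThnM×2, Thnm×2
TtHHNnmm×TTHhNnMm grid (16·16=256): TTHHNNMm=8 TTHHNNmm=8 TTHHNnMm=16 TTHHNnmm=16 TTHHnnMm=8 TTHHnnmm=8 TTHhNNMm=8 TTHhNNmm=8 TTHhNnMm=16 TTHhNnmm=16 TTHhnnMm=8 TTHhnnmm=8 TtHHNNMm=8 TtHHNNmm=8 TtHHNnMm=16 TtHHNnmm=16 TtHHnnMm=8 TtHHnnmm=8 TtHhNNMm=8 TtHhNNmm=8 TtHhNnMm=16 TtHhNnmm=16 TtHhnnMm=8 TtHhnnmm=8
TtHHnnmm hits 8/256; gcd=8; 8÷8/256÷8 = 1/32

P(TtHHnnmm) = 1/32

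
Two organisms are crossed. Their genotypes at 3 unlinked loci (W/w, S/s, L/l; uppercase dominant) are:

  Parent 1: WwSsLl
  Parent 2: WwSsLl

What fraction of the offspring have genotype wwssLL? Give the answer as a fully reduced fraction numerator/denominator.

WwSsLl gametes: WSL×1, WSl×1, WsL×1, Wsl×1, wSL×1, wSl×1, wsL×1, wsl×1
WwSsLl gametes: WSL×1, WSl×1, WsL×1, Wsl×1, wSL×1, wSl×1, wsL×1, wsl×1
WwSsLl×WwSsLl grid (8·8=64): WWSSLL=1 WWSSLl=2 WWSSll=1 WWSsLL=2 WWSsLl=4 WWSsll=2 WWssLL=1 WWssLl=2 WWssll=1 WwSSLL=2 WwSSLl=4 WwSSll=2 WwSsLL=4 WwSsLl=8 WwSsll=4 WwssLL=2 WwssLl=4 Wwssll=2 wwSSLL=1 wwSSLl=2 wwSSll=1 wwSsLL=2 wwSsLl=4 wwSsll=2 wwssLL=1 wwssLl=2 wwssll=1
wwssLL hits 1/64; gcd=1; 1÷1/64÷1 = 1/64

P(wwssLL) = 1/64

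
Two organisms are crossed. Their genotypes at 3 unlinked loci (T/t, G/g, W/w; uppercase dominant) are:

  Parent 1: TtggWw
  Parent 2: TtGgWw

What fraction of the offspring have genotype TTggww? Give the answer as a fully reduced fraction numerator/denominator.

P(TTggww) = 1/32

TtggWw gametes: TgW×2, Tgw×2, tgW×2, tgw×2
TtGgWw gametes: TGW×1, TGw×1, TgW×1, Tgw×1, tGW×1, tGw×1, tgW×1, tgw×1
TtggWw×TtGgWw grid (8·8=64): TTGgWW=2 TTGgWw=4 TTGgww=2 TTggWW=2 TTggWw=4 TTggww=2 TtGgWW=4 TtGgWw=8 TtGgww=4 TtggWW=4 TtggWw=8 Ttggww=4 ttGgWW=2 ttGgWw=4 ttGgww=2 ttggWW=2 ttggWw=4 ttggww=2
TTggww hits 2/64; gcd=2; 2÷2/64÷2 = 1/32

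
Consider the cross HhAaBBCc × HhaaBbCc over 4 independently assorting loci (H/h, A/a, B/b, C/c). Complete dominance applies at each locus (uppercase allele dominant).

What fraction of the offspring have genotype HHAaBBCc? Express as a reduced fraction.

HhAaBBCc gametes: HABC×2, HABc×2, HaBC×2, HaBc×2, hABC×2, hABc×2, haBC×2, haBc×2
HhaaBbCc gametes: HaBC×2, HaBc×2, HabC×2, Habc×2, haBC×2, haBc×2, habC×2, habc×2
HhAaBBCc×HhaaBbCc grid (16·16=256): HHAaBBCC=4 HHAaBBCc=8 HHAaBBcc=4 HHAaBbCC=4 HHAaBbCc=8 HHAaBbcc=4 HHaaBBCC=4 HHaaBBCc=8 HHaaBBcc=4 HHaaBbCC=4 HHaaBbCc=8 HHaaBbcc=4 HhAaBBCC=8 HhAaBBCc=16 HhAaBBcc=8 HhAaBbCC=8 HhAaBbCc=16 HhAaBbcc=8 HhaaBBCC=8 HhaaBBCc=16 HhaaBBcc=8 HhaaBbCC=8 HhaaBbCc=16 HhaaBbcc=8 hhAaBBCC=4 hhAaBBCc=8 hhAaBBcc=4 hhAaBbCC=4 hhAaBbCc=8 hhAaBbcc=4 hhaaBBCC=4 hhaaBBCc=8 hhaaBBcc=4 hhaaBbCC=4 hhaaBbCc=8 hhaaBbcc=4
HHAaBBCc hits 8/256; gcd=8; 8÷8/256÷8 = 1/32

P(HHAaBBCc) = 1/32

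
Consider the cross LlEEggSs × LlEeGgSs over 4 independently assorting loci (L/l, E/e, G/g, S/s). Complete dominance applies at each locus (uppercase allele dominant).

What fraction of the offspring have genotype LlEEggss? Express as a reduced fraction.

LlEEggSs gametes: LEgS×4, LEgs×4, lEgS×4, lEgs×4
LlEeGgSs gametes: LEGS×1, LEGs×1, LEgS×1, LEgs×1, LeGS×1, LeGs×1, LegS×1, Legs×1, lEGS×1, lEGs×1, lEgS×1, lEgs×1, leGS×1, leGs×1, legS×1, legs×1
LlEEggSs×LlEeGgSs grid (16·16=256): LLEEGgSS=4 LLEEGgSs=8 LLEEGgss=4 LLEEggSS=4 LLEEggSs=8 LLEEggss=4 LLEeGgSS=4 LLEeGgSs=8 LLEeGgss=4 LLEeggSS=4 LLEeggSs=8 LLEeggss=4 LlEEGgSS=8 LlEEGgSs=16 LlEEGgss=8 LlEEggSS=8 LlEEggSs=16 LlEEggss=8 LlEeGgSS=8 LlEeGgSs=16 LlEeGgss=8 LlEeggSS=8 LlEeggSs=16 LlEeggss=8 llEEGgSS=4 llEEGgSs=8 llEEGgss=4 llEEggSS=4 llEEggSs=8 llEEggss=4 llEeGgSS=4 llEeGgSs=8 llEeGgss=4 llEeggSS=4 llEeggSs=8 llEeggss=4
LlEEggss hits 8/256; gcd=8; 8÷8/256÷8 = 1/32

P(LlEEggss) = 1/32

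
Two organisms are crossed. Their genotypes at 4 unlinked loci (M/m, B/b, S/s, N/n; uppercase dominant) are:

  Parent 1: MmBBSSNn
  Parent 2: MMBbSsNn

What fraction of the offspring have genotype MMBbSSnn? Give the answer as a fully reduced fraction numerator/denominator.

P(MMBbSSnn) = 1/32

MmBBSSNn gametes: MBSN×4, MBSn×4, mBSN×4, mBSn×4
MMBbSsNn gametes: MBSN×2, MBSn×2, MBsN×2, MBsn×2, MbSN×2, MbSn×2, MbsN×2, Mbsn×2
MmBBSSNn×MMBbSsNn grid (16·16=256): MMBBSSNN=8 MMBBSSNn=16 MMBBSSnn=8 MMBBSsNN=8 MMBBSsNn=16 MMBBSsnn=8 MMBbSSNN=8 MMBbSSNn=16 MMBbSSnn=8 MMBbSsNN=8 MMBbSsNn=16 MMBbSsnn=8 MmBBSSNN=8 MmBBSSNn=16 MmBBSSnn=8 MmBBSsNN=8 MmBBSsNn=16 MmBBSsnn=8 MmBbSSNN=8 MmBbSSNn=16 MmBbSSnn=8 MmBbSsNN=8 MmBbSsNn=16 MmBbSsnn=8
MMBbSSnn hits 8/256; gcd=8; 8÷8/256÷8 = 1/32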